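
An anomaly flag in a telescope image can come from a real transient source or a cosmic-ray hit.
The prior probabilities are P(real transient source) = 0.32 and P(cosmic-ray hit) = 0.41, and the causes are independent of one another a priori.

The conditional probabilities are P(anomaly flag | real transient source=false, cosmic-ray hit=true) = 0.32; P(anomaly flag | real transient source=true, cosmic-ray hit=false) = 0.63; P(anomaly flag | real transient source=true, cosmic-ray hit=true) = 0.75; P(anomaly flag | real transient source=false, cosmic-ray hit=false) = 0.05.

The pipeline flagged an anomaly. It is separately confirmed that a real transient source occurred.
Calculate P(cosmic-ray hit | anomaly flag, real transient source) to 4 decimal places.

P(cosmic-ray hit | anomaly flag, real transient source) ≈ 0.4527

By total probability over both values of cosmic-ray hit:
  P(anomaly flag | real transient source) = 0.63*0.59 + 0.75*0.41
        = 0.371700 + 0.307500 = 0.679200
The terms with cosmic-ray hit present sum to 0.307500, so
  P(cosmic-ray hit | anomaly flag, real transient source) = 0.307500 / 0.679200 ≈ 0.4527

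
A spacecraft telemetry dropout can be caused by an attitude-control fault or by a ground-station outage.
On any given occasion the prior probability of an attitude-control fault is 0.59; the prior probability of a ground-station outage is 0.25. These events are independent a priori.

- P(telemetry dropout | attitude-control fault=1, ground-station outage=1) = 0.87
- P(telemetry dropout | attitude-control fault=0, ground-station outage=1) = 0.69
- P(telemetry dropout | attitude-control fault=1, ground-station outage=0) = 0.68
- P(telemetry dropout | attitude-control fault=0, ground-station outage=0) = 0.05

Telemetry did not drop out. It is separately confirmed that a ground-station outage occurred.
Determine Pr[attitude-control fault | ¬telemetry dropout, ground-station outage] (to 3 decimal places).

P(¬telemetry dropout | ground-station outage) = 0.31·0.41 + 0.13·0.59 = 0.127100 + 0.076700 = 0.203800
Restricting to configurations with attitude-control fault present: 0.13·0.59 = 0.076700.
P(attitude-control fault | ¬telemetry dropout, ground-station outage) = 0.076700 / 0.203800 ≈ 0.376

Pr[attitude-control fault | ¬telemetry dropout, ground-station outage] ≈ 0.376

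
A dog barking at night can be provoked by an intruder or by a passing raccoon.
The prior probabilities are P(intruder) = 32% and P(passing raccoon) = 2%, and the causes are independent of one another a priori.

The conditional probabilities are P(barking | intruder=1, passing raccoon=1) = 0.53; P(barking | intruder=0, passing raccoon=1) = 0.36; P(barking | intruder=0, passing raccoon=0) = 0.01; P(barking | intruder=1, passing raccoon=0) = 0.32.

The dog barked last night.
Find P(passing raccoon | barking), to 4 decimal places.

P(passing raccoon | barking) ≈ 0.0719

P(barking) = 0.01×0.68×0.98 + 0.36×0.68×0.02 + 0.32×0.32×0.98 + 0.53×0.32×0.02 = 0.006664 + 0.004896 + 0.100352 + 0.003392 = 0.115304
Of this, 0.008288 comes from 0.004896 + 0.003392 (the passing raccoon=true cases).
Hence the posterior is 0.008288/0.115304 ≈ 0.0719.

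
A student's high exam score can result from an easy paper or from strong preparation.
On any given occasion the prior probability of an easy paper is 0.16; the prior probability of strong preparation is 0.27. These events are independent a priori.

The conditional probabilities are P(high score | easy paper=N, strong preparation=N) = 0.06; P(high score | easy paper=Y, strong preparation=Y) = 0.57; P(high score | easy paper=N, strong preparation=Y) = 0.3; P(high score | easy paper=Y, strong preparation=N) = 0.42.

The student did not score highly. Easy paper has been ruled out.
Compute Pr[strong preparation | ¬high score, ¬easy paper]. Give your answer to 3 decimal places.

Sum P(¬high score|·) weighted by the priors over both values of strong preparation:
  P(¬high score | ¬easy paper) = 0.94×0.73 + 0.7×0.27
        = 0.686200 + 0.189000 = 0.875200
The terms with strong preparation present sum to 0.189000, so
  P(strong preparation | ¬high score, ¬easy paper) = 0.189000 / 0.875200 ≈ 0.216

Pr[strong preparation | ¬high score, ¬easy paper] ≈ 0.216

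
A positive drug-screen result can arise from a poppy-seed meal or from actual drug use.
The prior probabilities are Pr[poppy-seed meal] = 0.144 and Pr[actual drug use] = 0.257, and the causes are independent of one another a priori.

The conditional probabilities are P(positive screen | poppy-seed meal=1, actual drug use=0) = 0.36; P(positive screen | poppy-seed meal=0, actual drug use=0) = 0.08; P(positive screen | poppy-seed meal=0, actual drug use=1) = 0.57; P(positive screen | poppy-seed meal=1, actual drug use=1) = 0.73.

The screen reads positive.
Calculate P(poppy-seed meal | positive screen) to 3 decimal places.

By total probability over the 4 (poppy-seed meal, actual drug use) configurations:
  P(positive screen) = 0.08×0.856×0.743 + 0.57×0.856×0.257 + 0.36×0.144×0.743 + 0.73×0.144×0.257
        = 0.050881 + 0.125395 + 0.038517 + 0.027016 = 0.241809
The terms with poppy-seed meal present sum to 0.065533, so
  P(poppy-seed meal | positive screen) = 0.065533 / 0.241809 ≈ 0.271

P(poppy-seed meal | positive screen) ≈ 0.271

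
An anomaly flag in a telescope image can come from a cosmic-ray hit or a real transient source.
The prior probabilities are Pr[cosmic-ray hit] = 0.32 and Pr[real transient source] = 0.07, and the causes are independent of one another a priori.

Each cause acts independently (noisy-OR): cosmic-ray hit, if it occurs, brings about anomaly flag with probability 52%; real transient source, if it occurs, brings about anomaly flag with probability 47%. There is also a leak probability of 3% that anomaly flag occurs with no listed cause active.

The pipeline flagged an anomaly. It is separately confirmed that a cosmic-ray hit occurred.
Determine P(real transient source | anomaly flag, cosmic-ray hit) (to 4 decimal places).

Under noisy-OR, P(anomaly flag | causes) = 1 − (1−0.03)·∏(1−qᵢ) over the active causes.
Numerator (weight on configurations with real transient source): 0.753232*0.07 = 0.052726
The normalizing constant is 0.5344*0.93 + 0.753232*0.07 = 0.549718
P(real transient source | anomaly flag, cosmic-ray hit) = 0.052726/0.549718 ≈ 0.0959

P(real transient source | anomaly flag, cosmic-ray hit) ≈ 0.0959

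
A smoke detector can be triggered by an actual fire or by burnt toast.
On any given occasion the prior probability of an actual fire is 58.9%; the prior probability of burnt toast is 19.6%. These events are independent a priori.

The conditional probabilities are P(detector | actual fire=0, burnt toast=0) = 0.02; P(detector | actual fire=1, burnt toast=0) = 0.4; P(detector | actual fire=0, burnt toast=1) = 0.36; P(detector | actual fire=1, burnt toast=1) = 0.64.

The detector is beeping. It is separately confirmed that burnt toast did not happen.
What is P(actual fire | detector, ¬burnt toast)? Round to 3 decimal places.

For the numerator, keep only actual fire=true terms: 0.4×0.589 = 0.235600
The normalizing constant is 0.02×0.411 + 0.4×0.589 = 0.243820
Posterior = 0.235600 / 0.243820 ≈ 0.966

P(actual fire | detector, ¬burnt toast) ≈ 0.966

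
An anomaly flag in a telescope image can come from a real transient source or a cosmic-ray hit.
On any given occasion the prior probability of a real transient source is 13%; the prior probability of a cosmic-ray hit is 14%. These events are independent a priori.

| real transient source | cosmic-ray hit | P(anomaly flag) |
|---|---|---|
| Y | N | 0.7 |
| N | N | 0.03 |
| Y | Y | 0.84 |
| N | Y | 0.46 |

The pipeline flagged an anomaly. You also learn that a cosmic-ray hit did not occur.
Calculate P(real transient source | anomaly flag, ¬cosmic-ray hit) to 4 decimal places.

P(real transient source | anomaly flag, ¬cosmic-ray hit) ≈ 0.7771

By total probability over both values of real transient source:
  P(anomaly flag | ¬cosmic-ray hit) = 0.03×0.87 + 0.7×0.13
        = 0.026100 + 0.091000 = 0.117100
The terms with real transient source present sum to 0.091000, so
  P(real transient source | anomaly flag, ¬cosmic-ray hit) = 0.091000 / 0.117100 ≈ 0.7771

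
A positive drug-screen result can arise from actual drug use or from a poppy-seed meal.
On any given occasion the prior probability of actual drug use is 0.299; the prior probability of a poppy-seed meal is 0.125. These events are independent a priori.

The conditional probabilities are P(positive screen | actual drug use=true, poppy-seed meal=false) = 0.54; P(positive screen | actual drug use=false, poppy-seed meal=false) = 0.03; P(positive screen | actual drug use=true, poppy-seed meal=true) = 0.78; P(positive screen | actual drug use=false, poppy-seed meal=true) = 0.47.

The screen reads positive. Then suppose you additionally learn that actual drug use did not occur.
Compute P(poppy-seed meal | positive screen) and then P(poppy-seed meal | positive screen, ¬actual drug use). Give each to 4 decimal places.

For the numerator, keep only poppy-seed meal=true terms: 0.041184 + 0.029153 = 0.070337
Normalizer over all consistent configurations: 0.03*0.701*0.875 + 0.47*0.701*0.125 + 0.54*0.299*0.875 + 0.78*0.299*0.125 = 0.230016
Posterior = 0.070337 / 0.230016 ≈ 0.3058

Now condition on the additional information:
Enumerate both values of poppy-seed meal and weight by the priors:
  P(positive screen | ¬actual drug use) = 0.03*0.875 + 0.47*0.125
        = 0.026250 + 0.058750 = 0.085000
The terms with poppy-seed meal present sum to 0.058750, so
  P(poppy-seed meal | positive screen, ¬actual drug use) = 0.058750 / 0.085000 ≈ 0.6912

P(poppy-seed meal | positive screen) ≈ 0.3058; P(poppy-seed meal | positive screen, ¬actual drug use) ≈ 0.6912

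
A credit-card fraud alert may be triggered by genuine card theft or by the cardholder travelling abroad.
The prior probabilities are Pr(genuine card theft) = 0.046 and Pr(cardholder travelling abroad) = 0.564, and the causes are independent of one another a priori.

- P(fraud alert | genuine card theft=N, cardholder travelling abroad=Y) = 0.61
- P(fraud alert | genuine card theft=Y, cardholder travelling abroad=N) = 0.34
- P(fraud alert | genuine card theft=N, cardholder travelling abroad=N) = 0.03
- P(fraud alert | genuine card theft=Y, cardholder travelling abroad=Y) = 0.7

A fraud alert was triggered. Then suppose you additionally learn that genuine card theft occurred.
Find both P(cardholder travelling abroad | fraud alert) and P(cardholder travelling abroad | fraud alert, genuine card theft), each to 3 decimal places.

For the numerator, keep only cardholder travelling abroad=true terms: 0.328214 + 0.018161 = 0.346375
The normalizing constant is 0.03·0.954·0.436 + 0.61·0.954·0.564 + 0.34·0.046·0.436 + 0.7·0.046·0.564 = 0.365672
Posterior = 0.346375 / 0.365672 ≈ 0.947

Now also conditioning on genuine card theft=true:
P(fraud alert | genuine card theft) = 0.34×0.436 + 0.7×0.564 = 0.148240 + 0.394800 = 0.543040
The cardholder travelling abroad-present share is 0.7×0.564 = 0.394800.
Hence the posterior is 0.394800/0.543040 ≈ 0.727.
— genuine card theft explains away the evidence for cardholder travelling abroad.

P(cardholder travelling abroad | fraud alert) ≈ 0.947; P(cardholder travelling abroad | fraud alert, genuine card theft) ≈ 0.727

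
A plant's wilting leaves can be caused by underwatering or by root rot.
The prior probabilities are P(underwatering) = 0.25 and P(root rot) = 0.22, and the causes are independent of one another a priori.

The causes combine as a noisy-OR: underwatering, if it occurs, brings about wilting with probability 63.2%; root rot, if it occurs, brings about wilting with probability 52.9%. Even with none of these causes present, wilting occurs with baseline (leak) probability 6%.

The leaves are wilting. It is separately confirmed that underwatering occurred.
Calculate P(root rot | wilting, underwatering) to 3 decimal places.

Under noisy-OR, P(wilting | causes) = 1 − (1−0.06)·∏(1−qᵢ) over the active causes.
P(wilting | underwatering) = 0.65408·0.78 + 0.837072·0.22 = 0.510182 + 0.184156 = 0.694338
The root rot-present share is 0.837072·0.22 = 0.184156.
So P(root rot | wilting, underwatering) = 0.184156/0.694338 ≈ 0.265.

P(root rot | wilting, underwatering) ≈ 0.265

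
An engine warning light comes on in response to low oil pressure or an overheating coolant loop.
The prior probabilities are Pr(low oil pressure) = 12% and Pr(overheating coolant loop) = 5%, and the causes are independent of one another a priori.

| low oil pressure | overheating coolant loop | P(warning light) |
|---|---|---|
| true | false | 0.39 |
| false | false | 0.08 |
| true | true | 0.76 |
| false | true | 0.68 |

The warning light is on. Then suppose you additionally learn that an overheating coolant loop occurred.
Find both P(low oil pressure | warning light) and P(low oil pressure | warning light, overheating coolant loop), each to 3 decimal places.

Sum P(warning light|·) weighted by the priors over the 4 (low oil pressure, overheating coolant loop) configurations:
  P(warning light) = 0.08×0.88×0.95 + 0.68×0.88×0.05 + 0.39×0.12×0.95 + 0.76×0.12×0.05
        = 0.066880 + 0.029920 + 0.044460 + 0.004560 = 0.145820
The terms with low oil pressure present sum to 0.049020, so
  P(low oil pressure | warning light) = 0.049020 / 0.145820 ≈ 0.336

Now condition on the additional information:
Weight on low oil pressure=true, given the evidence: 0.76·0.12 = 0.091200
The normalizing constant is 0.68·0.88 + 0.76·0.12 = 0.689600
P(low oil pressure | warning light, overheating coolant loop) = 0.091200/0.689600 ≈ 0.132
This is intercausal reasoning (explaining away): once overheating coolant loop accounts for the warning light, low oil pressure becomes less likely.

P(low oil pressure | warning light) ≈ 0.336; P(low oil pressure | warning light, overheating coolant loop) ≈ 0.132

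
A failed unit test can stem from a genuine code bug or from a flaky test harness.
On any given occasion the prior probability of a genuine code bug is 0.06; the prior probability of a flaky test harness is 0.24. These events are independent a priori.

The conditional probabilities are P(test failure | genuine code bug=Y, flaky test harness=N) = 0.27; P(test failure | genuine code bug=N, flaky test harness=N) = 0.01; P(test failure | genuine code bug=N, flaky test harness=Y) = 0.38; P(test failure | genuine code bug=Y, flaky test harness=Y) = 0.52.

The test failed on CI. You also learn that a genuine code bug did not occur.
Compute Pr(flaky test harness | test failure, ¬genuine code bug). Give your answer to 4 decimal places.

Sum P(test failure|·) weighted by the priors over both values of flaky test harness:
  P(test failure | ¬genuine code bug) = 0.01·0.76 + 0.38·0.24
        = 0.007600 + 0.091200 = 0.098800
Configurations with flaky test harness contribute 0.091200, so
  P(flaky test harness | test failure, ¬genuine code bug) = 0.091200 / 0.098800 ≈ 0.9231

Pr(flaky test harness | test failure, ¬genuine code bug) ≈ 0.9231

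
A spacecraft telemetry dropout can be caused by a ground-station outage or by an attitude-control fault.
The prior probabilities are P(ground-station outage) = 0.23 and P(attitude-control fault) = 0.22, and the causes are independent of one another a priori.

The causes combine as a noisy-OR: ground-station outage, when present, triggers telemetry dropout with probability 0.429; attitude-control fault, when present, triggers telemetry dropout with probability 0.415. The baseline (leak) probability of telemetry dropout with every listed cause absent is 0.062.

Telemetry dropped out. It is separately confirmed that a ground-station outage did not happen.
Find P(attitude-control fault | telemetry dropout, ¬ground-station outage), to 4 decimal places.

Under noisy-OR, P(telemetry dropout | causes) = 1 − (1−0.062)·∏(1−qᵢ) over the active causes.
Enumerate both values of attitude-control fault and weight by the priors:
  P(telemetry dropout | ¬ground-station outage) = 0.062·0.78 + 0.45127·0.22
        = 0.048360 + 0.099279 = 0.147639
Configurations with attitude-control fault contribute 0.099279, so
  P(attitude-control fault | telemetry dropout, ¬ground-station outage) = 0.099279 / 0.147639 ≈ 0.6724

P(attitude-control fault | telemetry dropout, ¬ground-station outage) ≈ 0.6724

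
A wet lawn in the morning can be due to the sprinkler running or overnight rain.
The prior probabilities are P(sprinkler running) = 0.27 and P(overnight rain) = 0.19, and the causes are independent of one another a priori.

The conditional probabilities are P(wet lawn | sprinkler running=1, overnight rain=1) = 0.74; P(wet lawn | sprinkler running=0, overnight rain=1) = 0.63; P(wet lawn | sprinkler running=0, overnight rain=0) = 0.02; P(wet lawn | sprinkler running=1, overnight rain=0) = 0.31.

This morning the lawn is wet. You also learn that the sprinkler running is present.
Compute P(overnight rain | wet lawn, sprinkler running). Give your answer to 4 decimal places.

For the numerator, keep only overnight rain=true terms: 0.74·0.19 = 0.140600
Denominator P(wet lawn | sprinkler running): 0.31·0.81 + 0.74·0.19 = 0.391700
P(overnight rain | wet lawn, sprinkler running) = 0.140600/0.391700 ≈ 0.3589

P(overnight rain | wet lawn, sprinkler running) ≈ 0.3589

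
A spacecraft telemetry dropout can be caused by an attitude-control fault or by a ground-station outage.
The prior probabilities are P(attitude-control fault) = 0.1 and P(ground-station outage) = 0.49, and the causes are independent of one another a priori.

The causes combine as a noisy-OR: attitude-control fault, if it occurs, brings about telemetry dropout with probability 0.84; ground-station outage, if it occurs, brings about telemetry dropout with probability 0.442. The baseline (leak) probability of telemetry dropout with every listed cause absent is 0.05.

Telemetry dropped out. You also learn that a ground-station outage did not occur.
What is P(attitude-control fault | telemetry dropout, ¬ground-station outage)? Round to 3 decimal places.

Under noisy-OR, P(telemetry dropout | causes) = 1 − (1−0.05)·∏(1−qᵢ) over the active causes.
By total probability over both values of attitude-control fault:
  P(telemetry dropout | ¬ground-station outage) = 0.05×0.9 + 0.848×0.1
        = 0.045000 + 0.084800 = 0.129800
Keeping only the attitude-control fault-present terms gives 0.084800, so
  P(attitude-control fault | telemetry dropout, ¬ground-station outage) = 0.084800 / 0.129800 ≈ 0.653

P(attitude-control fault | telemetry dropout, ¬ground-station outage) ≈ 0.653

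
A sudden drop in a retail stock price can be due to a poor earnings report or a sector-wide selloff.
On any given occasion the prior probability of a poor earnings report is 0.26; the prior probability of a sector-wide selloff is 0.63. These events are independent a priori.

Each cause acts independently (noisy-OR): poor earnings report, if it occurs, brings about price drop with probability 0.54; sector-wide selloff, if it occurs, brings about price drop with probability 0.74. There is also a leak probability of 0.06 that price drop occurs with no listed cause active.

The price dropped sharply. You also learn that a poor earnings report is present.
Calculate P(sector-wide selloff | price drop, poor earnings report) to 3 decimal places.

P(sector-wide selloff | price drop, poor earnings report) ≈ 0.727

Under noisy-OR, P(price drop | causes) = 1 − (1−0.06)·∏(1−qᵢ) over the active causes.
Numerator (weight on configurations with sector-wide selloff): 0.887576×0.63 = 0.559173
The normalizing constant is 0.5676×0.37 + 0.887576×0.63 = 0.769185
Posterior = 0.559173 / 0.769185 ≈ 0.727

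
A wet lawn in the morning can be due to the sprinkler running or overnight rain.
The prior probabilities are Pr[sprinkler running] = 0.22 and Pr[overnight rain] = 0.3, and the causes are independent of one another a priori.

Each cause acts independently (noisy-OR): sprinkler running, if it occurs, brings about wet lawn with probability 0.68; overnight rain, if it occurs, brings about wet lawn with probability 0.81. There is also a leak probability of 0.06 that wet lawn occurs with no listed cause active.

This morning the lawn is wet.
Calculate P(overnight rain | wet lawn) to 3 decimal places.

Under noisy-OR, P(wet lawn | causes) = 1 − (1−0.06)·∏(1−qᵢ) over the active causes.
P(wet lawn) = 0.06·0.78·0.7 + 0.8214·0.78·0.3 + 0.6992·0.22·0.7 + 0.942848·0.22·0.3 = 0.032760 + 0.192208 + 0.107677 + 0.062228 = 0.394873
The overnight rain-present share is 0.192208 + 0.062228 = 0.254436.
P(overnight rain | wet lawn) = 0.254436 / 0.394873 ≈ 0.644

P(overnight rain | wet lawn) ≈ 0.644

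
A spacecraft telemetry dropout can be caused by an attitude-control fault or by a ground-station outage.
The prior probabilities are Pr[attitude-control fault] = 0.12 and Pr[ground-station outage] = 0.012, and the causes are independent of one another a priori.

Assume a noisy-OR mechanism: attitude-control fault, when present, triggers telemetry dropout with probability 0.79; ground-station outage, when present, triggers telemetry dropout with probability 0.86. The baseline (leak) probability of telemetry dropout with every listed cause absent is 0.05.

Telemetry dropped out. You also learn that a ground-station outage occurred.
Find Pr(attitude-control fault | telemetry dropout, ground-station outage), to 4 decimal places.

Under noisy-OR, P(telemetry dropout | causes) = 1 − (1−0.05)·∏(1−qᵢ) over the active causes.
Sum P(telemetry dropout|·) weighted by the priors over both values of attitude-control fault:
  P(telemetry dropout | ground-station outage) = 0.867*0.88 + 0.97207*0.12
        = 0.762960 + 0.116648 = 0.879608
Configurations with attitude-control fault contribute 0.116648, so
  P(attitude-control fault | telemetry dropout, ground-station outage) = 0.116648 / 0.879608 ≈ 0.1326

Pr(attitude-control fault | telemetry dropout, ground-station outage) ≈ 0.1326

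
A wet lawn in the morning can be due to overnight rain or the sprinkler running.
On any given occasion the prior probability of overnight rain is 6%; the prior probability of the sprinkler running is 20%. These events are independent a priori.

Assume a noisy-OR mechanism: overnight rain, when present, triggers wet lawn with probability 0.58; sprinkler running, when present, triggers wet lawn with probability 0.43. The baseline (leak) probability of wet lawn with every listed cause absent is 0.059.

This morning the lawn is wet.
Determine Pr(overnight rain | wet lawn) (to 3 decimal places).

Under noisy-OR, P(wet lawn | causes) = 1 − (1−0.059)·∏(1−qᵢ) over the active causes.
For the numerator, keep only overnight rain=true terms: 0.029029 + 0.009297 = 0.038326
Normalizer over all consistent configurations: 0.059·0.94·0.8 + 0.46363·0.94·0.2 + 0.60478·0.06·0.8 + 0.774725·0.06·0.2 = 0.169856
Posterior = 0.038326 / 0.169856 ≈ 0.226

Pr(overnight rain | wet lawn) ≈ 0.226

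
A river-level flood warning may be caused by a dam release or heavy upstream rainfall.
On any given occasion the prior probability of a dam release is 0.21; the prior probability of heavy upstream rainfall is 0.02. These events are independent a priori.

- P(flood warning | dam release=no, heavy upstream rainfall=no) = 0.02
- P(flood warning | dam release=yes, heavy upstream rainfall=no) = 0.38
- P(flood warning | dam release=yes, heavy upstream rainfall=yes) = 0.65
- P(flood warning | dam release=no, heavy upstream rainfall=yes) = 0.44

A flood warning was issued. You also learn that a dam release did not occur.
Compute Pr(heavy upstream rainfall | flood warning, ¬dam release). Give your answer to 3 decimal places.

Pr(heavy upstream rainfall | flood warning, ¬dam release) ≈ 0.310

Sum P(flood warning|·) weighted by the priors over both values of heavy upstream rainfall:
  P(flood warning | ¬dam release) = 0.02×0.98 + 0.44×0.02
        = 0.019600 + 0.008800 = 0.028400
Keeping only the heavy upstream rainfall-present terms gives 0.008800, so
  P(heavy upstream rainfall | flood warning, ¬dam release) = 0.008800 / 0.028400 ≈ 0.310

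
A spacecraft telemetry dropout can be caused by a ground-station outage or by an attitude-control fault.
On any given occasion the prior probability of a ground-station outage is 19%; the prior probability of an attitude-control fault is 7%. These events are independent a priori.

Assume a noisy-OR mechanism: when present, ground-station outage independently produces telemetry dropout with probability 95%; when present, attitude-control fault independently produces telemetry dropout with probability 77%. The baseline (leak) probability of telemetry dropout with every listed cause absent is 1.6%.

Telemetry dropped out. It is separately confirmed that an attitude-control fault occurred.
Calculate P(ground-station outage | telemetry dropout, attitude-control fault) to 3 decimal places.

P(ground-station outage | telemetry dropout, attitude-control fault) ≈ 0.231

Under noisy-OR, P(telemetry dropout | causes) = 1 − (1−0.016)·∏(1−qᵢ) over the active causes.
By total probability over both values of ground-station outage:
  P(telemetry dropout | attitude-control fault) = 0.77368·0.81 + 0.988684·0.19
        = 0.626681 + 0.187850 = 0.814531
Keeping only the ground-station outage-present terms gives 0.187850, so
  P(ground-station outage | telemetry dropout, attitude-control fault) = 0.187850 / 0.814531 ≈ 0.231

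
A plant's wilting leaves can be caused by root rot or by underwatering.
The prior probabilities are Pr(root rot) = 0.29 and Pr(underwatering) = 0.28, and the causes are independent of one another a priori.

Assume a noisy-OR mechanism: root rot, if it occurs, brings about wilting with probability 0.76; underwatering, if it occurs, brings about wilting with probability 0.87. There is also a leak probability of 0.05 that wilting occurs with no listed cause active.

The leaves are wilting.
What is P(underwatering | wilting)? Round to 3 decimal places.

P(underwatering | wilting) ≈ 0.575

Under noisy-OR, P(wilting | causes) = 1 − (1−0.05)·∏(1−qᵢ) over the active causes.
P(wilting) = 0.05·0.71·0.72 + 0.8765·0.71·0.28 + 0.772·0.29·0.72 + 0.97036·0.29·0.28 = 0.025560 + 0.174248 + 0.161194 + 0.078793 = 0.439795
Restricting to configurations with underwatering present: 0.174248 + 0.078793 = 0.253041.
P(underwatering | wilting) = 0.253041 / 0.439795 ≈ 0.575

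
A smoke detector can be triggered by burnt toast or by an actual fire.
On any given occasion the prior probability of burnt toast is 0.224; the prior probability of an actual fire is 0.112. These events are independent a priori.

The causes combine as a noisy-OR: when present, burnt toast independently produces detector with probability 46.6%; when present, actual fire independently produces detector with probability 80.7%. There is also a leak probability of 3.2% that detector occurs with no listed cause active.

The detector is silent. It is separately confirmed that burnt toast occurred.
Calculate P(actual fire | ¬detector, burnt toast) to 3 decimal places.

Under noisy-OR, P(detector | causes) = 1 − (1−0.032)·∏(1−qᵢ) over the active causes.
P(¬detector | burnt toast) = 0.516912*0.888 + 0.099764*0.112 = 0.459018 + 0.011174 = 0.470192
Of this, 0.011174 comes from 0.099764*0.112 (the actual fire=true cases).
Hence the posterior is 0.011174/0.470192 ≈ 0.024.

P(actual fire | ¬detector, burnt toast) ≈ 0.024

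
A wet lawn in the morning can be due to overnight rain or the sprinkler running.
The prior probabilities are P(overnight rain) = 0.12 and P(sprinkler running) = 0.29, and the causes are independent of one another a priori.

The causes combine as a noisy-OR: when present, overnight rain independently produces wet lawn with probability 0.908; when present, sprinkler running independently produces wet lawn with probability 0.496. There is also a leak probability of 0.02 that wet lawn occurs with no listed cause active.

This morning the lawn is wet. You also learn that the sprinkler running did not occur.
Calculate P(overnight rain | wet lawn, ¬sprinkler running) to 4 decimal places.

Under noisy-OR, P(wet lawn | causes) = 1 − (1−0.02)·∏(1−qᵢ) over the active causes.
Numerator (weight on configurations with overnight rain): 0.90984·0.12 = 0.109181
Denominator P(wet lawn | ¬sprinkler running): 0.02·0.88 + 0.90984·0.12 = 0.126781
P(overnight rain | wet lawn, ¬sprinkler running) = 0.109181/0.126781 ≈ 0.8612

P(overnight rain | wet lawn, ¬sprinkler running) ≈ 0.8612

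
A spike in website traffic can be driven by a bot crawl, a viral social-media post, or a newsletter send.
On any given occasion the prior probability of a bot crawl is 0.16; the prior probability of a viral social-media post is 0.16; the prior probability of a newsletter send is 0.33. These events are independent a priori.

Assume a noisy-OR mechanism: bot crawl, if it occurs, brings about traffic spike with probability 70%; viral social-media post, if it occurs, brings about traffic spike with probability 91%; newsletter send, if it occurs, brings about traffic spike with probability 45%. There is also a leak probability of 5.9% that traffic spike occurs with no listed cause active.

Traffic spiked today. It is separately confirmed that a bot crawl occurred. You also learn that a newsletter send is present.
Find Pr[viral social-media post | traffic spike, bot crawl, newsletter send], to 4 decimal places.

Under noisy-OR, P(traffic spike | causes) = 1 − (1−0.059)·∏(1−qᵢ) over the active causes.
Enumerate both values of viral social-media post and weight by the priors:
  P(traffic spike | bot crawl, newsletter send) = 0.844735×0.84 + 0.986026×0.16
        = 0.709577 + 0.157764 = 0.867341
The terms with viral social-media post present sum to 0.157764, so
  P(viral social-media post | traffic spike, bot crawl, newsletter send) = 0.157764 / 0.867341 ≈ 0.1819

Pr[viral social-media post | traffic spike, bot crawl, newsletter send] ≈ 0.1819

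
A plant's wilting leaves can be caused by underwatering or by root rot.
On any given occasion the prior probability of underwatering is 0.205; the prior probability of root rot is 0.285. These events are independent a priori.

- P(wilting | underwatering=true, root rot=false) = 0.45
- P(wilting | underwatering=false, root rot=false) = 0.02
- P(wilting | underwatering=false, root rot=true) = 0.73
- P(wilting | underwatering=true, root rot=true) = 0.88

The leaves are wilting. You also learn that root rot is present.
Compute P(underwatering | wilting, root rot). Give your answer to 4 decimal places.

P(wilting | root rot) = 0.73×0.795 + 0.88×0.205 = 0.580350 + 0.180400 = 0.760750
Of this, 0.180400 comes from 0.88×0.205 (the underwatering=true cases).
So P(underwatering | wilting, root rot) = 0.180400/0.760750 ≈ 0.2371.

P(underwatering | wilting, root rot) ≈ 0.2371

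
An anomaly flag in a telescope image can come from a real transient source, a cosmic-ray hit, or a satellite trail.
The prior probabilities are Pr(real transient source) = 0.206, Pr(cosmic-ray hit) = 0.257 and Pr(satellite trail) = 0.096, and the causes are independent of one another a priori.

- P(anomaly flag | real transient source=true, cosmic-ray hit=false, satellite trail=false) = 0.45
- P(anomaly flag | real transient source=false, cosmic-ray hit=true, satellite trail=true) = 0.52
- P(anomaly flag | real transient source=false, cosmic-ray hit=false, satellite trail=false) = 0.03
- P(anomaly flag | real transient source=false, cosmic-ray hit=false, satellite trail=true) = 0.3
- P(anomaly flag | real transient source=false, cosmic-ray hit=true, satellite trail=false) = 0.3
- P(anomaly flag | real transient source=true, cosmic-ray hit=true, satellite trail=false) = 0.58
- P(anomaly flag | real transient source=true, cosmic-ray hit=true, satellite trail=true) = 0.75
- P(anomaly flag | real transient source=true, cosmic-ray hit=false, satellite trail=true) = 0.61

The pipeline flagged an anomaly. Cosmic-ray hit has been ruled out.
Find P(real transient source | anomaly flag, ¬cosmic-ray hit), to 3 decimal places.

P(anomaly flag | ¬cosmic-ray hit) = 0.03·0.794·0.904 + 0.3·0.794·0.096 + 0.45·0.206·0.904 + 0.61·0.206·0.096 = 0.021533 + 0.022867 + 0.083801 + 0.012063 = 0.140264
Restricting to configurations with real transient source present: 0.083801 + 0.012063 = 0.095864.
Hence the posterior is 0.095864/0.140264 ≈ 0.683.

P(real transient source | anomaly flag, ¬cosmic-ray hit) ≈ 0.683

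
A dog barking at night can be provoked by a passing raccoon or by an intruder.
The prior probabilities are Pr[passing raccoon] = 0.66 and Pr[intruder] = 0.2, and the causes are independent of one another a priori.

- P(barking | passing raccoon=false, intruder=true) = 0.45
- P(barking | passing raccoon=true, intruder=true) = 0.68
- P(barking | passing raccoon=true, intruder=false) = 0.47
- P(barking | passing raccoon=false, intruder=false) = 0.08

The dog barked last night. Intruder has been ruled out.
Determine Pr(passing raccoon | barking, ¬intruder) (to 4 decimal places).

Pr(passing raccoon | barking, ¬intruder) ≈ 0.9194

Sum P(barking|·) weighted by the priors over both values of passing raccoon:
  P(barking | ¬intruder) = 0.08*0.34 + 0.47*0.66
        = 0.027200 + 0.310200 = 0.337400
Keeping only the passing raccoon-present terms gives 0.310200, so
  P(passing raccoon | barking, ¬intruder) = 0.310200 / 0.337400 ≈ 0.9194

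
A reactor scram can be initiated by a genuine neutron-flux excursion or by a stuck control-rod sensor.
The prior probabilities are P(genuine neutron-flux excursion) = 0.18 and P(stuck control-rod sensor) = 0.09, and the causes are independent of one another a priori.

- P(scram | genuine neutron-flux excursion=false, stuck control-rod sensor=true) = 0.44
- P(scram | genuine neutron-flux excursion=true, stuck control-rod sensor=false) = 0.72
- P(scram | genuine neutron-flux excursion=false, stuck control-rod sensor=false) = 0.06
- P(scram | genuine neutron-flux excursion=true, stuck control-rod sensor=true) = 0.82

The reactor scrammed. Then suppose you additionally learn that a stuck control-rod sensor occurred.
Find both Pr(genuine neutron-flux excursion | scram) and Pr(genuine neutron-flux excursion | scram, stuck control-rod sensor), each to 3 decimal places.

Enumerate the 4 (genuine neutron-flux excursion, stuck control-rod sensor) configurations and weight by the priors:
  P(scram) = 0.06×0.82×0.91 + 0.44×0.82×0.09 + 0.72×0.18×0.91 + 0.82×0.18×0.09
        = 0.044772 + 0.032472 + 0.117936 + 0.013284 = 0.208464
The terms with genuine neutron-flux excursion present sum to 0.131220, so
  P(genuine neutron-flux excursion | scram) = 0.131220 / 0.208464 ≈ 0.629

Now also conditioning on stuck control-rod sensor=true:
Weight on genuine neutron-flux excursion=true, given the evidence: 0.82*0.18 = 0.147600
Normalizer over all consistent configurations: 0.44*0.82 + 0.82*0.18 = 0.508400
P(genuine neutron-flux excursion | scram, stuck control-rod sensor) = 0.147600/0.508400 ≈ 0.290

Pr(genuine neutron-flux excursion | scram) ≈ 0.629; Pr(genuine neutron-flux excursion | scram, stuck control-rod sensor) ≈ 0.290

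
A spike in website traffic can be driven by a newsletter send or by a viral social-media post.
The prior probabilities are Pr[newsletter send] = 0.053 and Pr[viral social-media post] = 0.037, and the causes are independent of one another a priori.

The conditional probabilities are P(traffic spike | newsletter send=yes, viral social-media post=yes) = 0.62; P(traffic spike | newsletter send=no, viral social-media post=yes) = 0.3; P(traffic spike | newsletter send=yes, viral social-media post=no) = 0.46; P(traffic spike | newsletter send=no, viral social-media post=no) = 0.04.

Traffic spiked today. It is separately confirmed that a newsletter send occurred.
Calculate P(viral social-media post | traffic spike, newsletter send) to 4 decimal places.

P(viral social-media post | traffic spike, newsletter send) ≈ 0.0492

Sum P(traffic spike|·) weighted by the priors over both values of viral social-media post:
  P(traffic spike | newsletter send) = 0.46·0.963 + 0.62·0.037
        = 0.442980 + 0.022940 = 0.465920
Keeping only the viral social-media post-present terms gives 0.022940, so
  P(viral social-media post | traffic spike, newsletter send) = 0.022940 / 0.465920 ≈ 0.0492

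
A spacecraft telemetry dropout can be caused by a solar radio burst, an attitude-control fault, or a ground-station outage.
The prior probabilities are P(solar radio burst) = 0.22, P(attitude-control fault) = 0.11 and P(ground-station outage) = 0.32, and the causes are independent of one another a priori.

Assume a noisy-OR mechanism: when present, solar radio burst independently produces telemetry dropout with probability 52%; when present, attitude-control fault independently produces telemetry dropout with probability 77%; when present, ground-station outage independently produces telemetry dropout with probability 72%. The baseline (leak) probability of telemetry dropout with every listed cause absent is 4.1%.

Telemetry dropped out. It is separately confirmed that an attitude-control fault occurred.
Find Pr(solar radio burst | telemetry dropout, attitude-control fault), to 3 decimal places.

Pr(solar radio burst | telemetry dropout, attitude-control fault) ≈ 0.238

Under noisy-OR, P(telemetry dropout | causes) = 1 − (1−0.041)·∏(1−qᵢ) over the active causes.
Weight on solar radio burst=true, given the evidence: 0.133761 + 0.068313 = 0.202074
The normalizing constant is 0.77943·0.78·0.68 + 0.93824·0.78·0.32 + 0.894126·0.22·0.68 + 0.970355·0.22·0.32 = 0.849669
Posterior = 0.202074 / 0.849669 ≈ 0.238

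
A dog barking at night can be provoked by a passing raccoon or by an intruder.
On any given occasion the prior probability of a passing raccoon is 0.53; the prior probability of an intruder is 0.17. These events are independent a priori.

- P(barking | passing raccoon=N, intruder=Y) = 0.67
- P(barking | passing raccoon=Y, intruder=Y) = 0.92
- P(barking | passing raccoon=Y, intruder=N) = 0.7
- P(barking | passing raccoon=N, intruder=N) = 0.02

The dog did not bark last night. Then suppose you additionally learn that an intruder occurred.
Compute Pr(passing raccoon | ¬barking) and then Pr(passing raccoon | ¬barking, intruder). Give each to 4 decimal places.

Pr(passing raccoon | ¬barking) ≈ 0.2540; Pr(passing raccoon | ¬barking, intruder) ≈ 0.2147

P(¬barking) = 0.98*0.47*0.83 + 0.33*0.47*0.17 + 0.3*0.53*0.83 + 0.08*0.53*0.17 = 0.382298 + 0.026367 + 0.131970 + 0.007208 = 0.547843
Of this, 0.139178 comes from 0.131970 + 0.007208 (the passing raccoon=true cases).
P(passing raccoon | ¬barking) = 0.139178 / 0.547843 ≈ 0.2540

Now also conditioning on intruder=true:
Weight on passing raccoon=true, given the evidence: 0.08*0.53 = 0.042400
The normalizing constant is 0.33*0.47 + 0.08*0.53 = 0.197500
Posterior = 0.042400 / 0.197500 ≈ 0.2147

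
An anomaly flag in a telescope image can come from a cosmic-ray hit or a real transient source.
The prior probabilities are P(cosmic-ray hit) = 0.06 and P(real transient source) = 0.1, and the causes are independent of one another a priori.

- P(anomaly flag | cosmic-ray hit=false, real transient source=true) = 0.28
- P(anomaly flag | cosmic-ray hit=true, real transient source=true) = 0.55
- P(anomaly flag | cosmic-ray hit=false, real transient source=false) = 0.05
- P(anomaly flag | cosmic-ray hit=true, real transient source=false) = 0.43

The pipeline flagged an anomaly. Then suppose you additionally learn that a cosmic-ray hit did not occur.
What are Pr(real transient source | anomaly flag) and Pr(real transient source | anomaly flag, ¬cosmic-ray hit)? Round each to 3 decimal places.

For the numerator, keep only real transient source=true terms: 0.026320 + 0.003300 = 0.029620
Normalizer over all consistent configurations: 0.05·0.94·0.9 + 0.28·0.94·0.1 + 0.43·0.06·0.9 + 0.55·0.06·0.1 = 0.095140
P(real transient source | anomaly flag) = 0.029620/0.095140 ≈ 0.311

With the extra evidence:
Weight on real transient source=true, given the evidence: 0.28×0.1 = 0.028000
Normalizer over all consistent configurations: 0.05×0.9 + 0.28×0.1 = 0.073000
Posterior = 0.028000 / 0.073000 ≈ 0.384

Pr(real transient source | anomaly flag) ≈ 0.311; Pr(real transient source | anomaly flag, ¬cosmic-ray hit) ≈ 0.384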